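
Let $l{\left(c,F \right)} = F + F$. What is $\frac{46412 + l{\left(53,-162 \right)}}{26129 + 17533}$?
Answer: $\frac{23044}{21831} \approx 1.0556$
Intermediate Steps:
$l{\left(c,F \right)} = 2 F$
$\frac{46412 + l{\left(53,-162 \right)}}{26129 + 17533} = \frac{46412 + 2 \left(-162\right)}{26129 + 17533} = \frac{46412 - 324}{43662} = 46088 \cdot \frac{1}{43662} = \frac{23044}{21831}$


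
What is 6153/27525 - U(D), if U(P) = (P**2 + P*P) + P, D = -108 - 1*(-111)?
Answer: -190624/9175 ≈ -20.776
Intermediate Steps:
D = 3 (D = -108 + 111 = 3)
U(P) = P + 2*P**2 (U(P) = (P**2 + P**2) + P = 2*P**2 + P = P + 2*P**2)
6153/27525 - U(D) = 6153/27525 - 3*(1 + 2*3) = 6153*(1/27525) - 3*(1 + 6) = 2051/9175 - 3*7 = 2051/9175 - 1*21 = 2051/9175 - 21 = -190624/9175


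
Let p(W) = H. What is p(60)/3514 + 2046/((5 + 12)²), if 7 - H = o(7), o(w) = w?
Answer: 2046/289 ≈ 7.0796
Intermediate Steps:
H = 0 (H = 7 - 1*7 = 7 - 7 = 0)
p(W) = 0
p(60)/3514 + 2046/((5 + 12)²) = 0/3514 + 2046/((5 + 12)²) = 0*(1/3514) + 2046/(17²) = 0 + 2046/289 = 2046/289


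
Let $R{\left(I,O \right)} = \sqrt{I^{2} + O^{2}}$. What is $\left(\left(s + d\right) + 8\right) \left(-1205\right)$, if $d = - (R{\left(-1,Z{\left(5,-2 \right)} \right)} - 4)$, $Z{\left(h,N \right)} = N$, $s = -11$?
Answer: $-1205 + 1205 \sqrt{5} \approx 1489.5$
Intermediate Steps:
$d = 4 - \sqrt{5}$ ($d = - (\sqrt{\left(-1\right)^{2} + \left(-2\right)^{2}} - 4) = - (\sqrt{1 + 4} - 4) = - (\sqrt{5} - 4) = - (-4 + \sqrt{5}) = 4 - \sqrt{5} \approx 1.7639$)
$\left(\left(s + d\right) + 8\right) \left(-1205\right) = \left(\left(-11 + \left(4 - \sqrt{5}\right)\right) + 8\right) \left(-1205\right) = \left(\left(-7 - \sqrt{5}\right) + 8\right) \left(-1205\right) = \left(1 - \sqrt{5}\right) \left(-1205\right) = -1205 + 1205 \sqrt{5}$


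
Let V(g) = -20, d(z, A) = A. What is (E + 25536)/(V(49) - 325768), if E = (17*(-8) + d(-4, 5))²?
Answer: -42697/325788 ≈ -0.13106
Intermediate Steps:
E = 17161 (E = (17*(-8) + 5)² = (-136 + 5)² = (-131)² = 17161)
(E + 25536)/(V(49) - 325768) = (17161 + 25536)/(-20 - 325768) = 42697/(-325788) = 42697*(-1/325788) = -42697/325788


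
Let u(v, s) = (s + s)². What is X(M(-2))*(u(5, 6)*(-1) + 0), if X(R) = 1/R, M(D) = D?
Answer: 72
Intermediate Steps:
X(R) = 1/R
u(v, s) = 4*s² (u(v, s) = (2*s)² = 4*s²)
X(M(-2))*(u(5, 6)*(-1) + 0) = ((4*6²)*(-1) + 0)/(-2) = -((4*36)*(-1) + 0)/2 = -(144*(-1) + 0)/2 = -(-144 + 0)/2 = -½*(-144) = 72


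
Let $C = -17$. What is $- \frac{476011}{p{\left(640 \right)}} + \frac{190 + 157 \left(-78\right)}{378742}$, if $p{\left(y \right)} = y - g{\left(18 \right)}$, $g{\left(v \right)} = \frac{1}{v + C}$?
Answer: $- \frac{90146530973}{121008069} \approx -744.96$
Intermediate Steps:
$g{\left(v \right)} = \frac{1}{-17 + v}$ ($g{\left(v \right)} = \frac{1}{v - 17} = \frac{1}{-17 + v}$)
$p{\left(y \right)} = -1 + y$ ($p{\left(y \right)} = y - \frac{1}{-17 + 18} = y - 1^{-1} = y - 1 = -1 + y$)
$- \frac{476011}{p{\left(640 \right)}} + \frac{190 + 157 \left(-78\right)}{378742} = - \frac{476011}{-1 + 640} + \frac{190 + 157 \left(-78\right)}{378742} = - \frac{476011}{639} + \left(190 - 12246\right) \frac{1}{378742} = \left(-476011\right) \frac{1}{639} - \frac{6028}{189371} = - \frac{476011}{639} - \frac{6028}{189371} = - \frac{90146530973}{121008069}$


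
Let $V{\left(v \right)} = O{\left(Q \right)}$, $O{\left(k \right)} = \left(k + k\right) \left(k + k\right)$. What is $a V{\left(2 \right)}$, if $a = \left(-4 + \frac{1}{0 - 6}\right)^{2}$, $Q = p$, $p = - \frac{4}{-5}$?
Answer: $\frac{400}{9} \approx 44.444$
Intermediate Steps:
$p = \frac{4}{5}$ ($p = \left(-4\right) \left(- \frac{1}{5}\right) = \frac{4}{5} \approx 0.8$)
$Q = \frac{4}{5} \approx 0.8$
$O{\left(k \right)} = 4 k^{2}$ ($O{\left(k \right)} = 2 k 2 k = 4 k^{2}$)
$V{\left(v \right)} = \frac{64}{25}$ ($V{\left(v \right)} = 4 \left(\frac{4}{5}\right)^{2} = 4 \cdot \frac{16}{25} = \frac{64}{25}$)
$a = \frac{625}{36}$ ($a = \left(-4 + \frac{1}{0 - 6}\right)^{2} = \left(-4 + \frac{1}{-6}\right)^{2} = \left(-4 - \frac{1}{6}\right)^{2} = \left(- \frac{25}{6}\right)^{2} = \frac{625}{36} \approx 17.361$)
$a V{\left(2 \right)} = \frac{625}{36} \cdot \frac{64}{25} = \frac{400}{9}$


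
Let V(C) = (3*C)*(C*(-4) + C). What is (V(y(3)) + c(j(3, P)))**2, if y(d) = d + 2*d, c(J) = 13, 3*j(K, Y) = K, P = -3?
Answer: 512656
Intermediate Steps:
j(K, Y) = K/3
y(d) = 3*d
V(C) = -9*C**2 (V(C) = (3*C)*(-4*C + C) = (3*C)*(-3*C) = -9*C**2)
(V(y(3)) + c(j(3, P)))**2 = (-9*(3*3)**2 + 13)**2 = (-9*9**2 + 13)**2 = (-9*81 + 13)**2 = (-729 + 13)**2 = (-716)**2 = 512656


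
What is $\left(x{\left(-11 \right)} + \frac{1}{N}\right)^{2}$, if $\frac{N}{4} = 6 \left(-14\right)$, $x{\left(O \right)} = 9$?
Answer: $\frac{9138529}{112896} \approx 80.946$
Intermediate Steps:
$N = -336$ ($N = 4 \cdot 6 \left(-14\right) = 4 \left(-84\right) = -336$)
$\left(x{\left(-11 \right)} + \frac{1}{N}\right)^{2} = \left(9 + \frac{1}{-336}\right)^{2} = \left(9 - \frac{1}{336}\right)^{2} = \left(\frac{3023}{336}\right)^{2} = \frac{9138529}{112896}$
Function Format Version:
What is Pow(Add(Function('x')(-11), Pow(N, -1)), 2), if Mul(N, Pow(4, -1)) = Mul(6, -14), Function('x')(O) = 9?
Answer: Rational(9138529, 112896) ≈ 80.946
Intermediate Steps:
N = -336 (N = Mul(4, Mul(6, -14)) = Mul(4, -84) = -336)
Pow(Add(Function('x')(-11), Pow(N, -1)), 2) = Pow(Add(9, Pow(-336, -1)), 2) = Pow(Add(9, Rational(-1, 336)), 2) = Pow(Rational(3023, 336), 2) = Rational(9138529, 112896)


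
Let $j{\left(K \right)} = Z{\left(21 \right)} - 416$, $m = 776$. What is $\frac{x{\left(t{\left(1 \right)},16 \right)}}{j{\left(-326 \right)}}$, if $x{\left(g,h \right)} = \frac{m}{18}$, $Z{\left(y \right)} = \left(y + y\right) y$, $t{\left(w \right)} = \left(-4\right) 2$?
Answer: $\frac{194}{2097} \approx 0.092513$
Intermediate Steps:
$t{\left(w \right)} = -8$
$Z{\left(y \right)} = 2 y^{2}$ ($Z{\left(y \right)} = 2 y y = 2 y^{2}$)
$x{\left(g,h \right)} = \frac{388}{9}$ ($x{\left(g,h \right)} = \frac{776}{18} = 776 \cdot \frac{1}{18} = \frac{388}{9}$)
$j{\left(K \right)} = 466$ ($j{\left(K \right)} = 2 \cdot 21^{2} - 416 = 2 \cdot 441 - 416 = 882 - 416 = 466$)
$\frac{x{\left(t{\left(1 \right)},16 \right)}}{j{\left(-326 \right)}} = \frac{388}{9 \cdot 466} = \frac{388}{9} \cdot \frac{1}{466} = \frac{194}{2097}$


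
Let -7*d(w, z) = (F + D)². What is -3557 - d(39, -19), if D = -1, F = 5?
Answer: -24883/7 ≈ -3554.7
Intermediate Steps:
d(w, z) = -16/7 (d(w, z) = -(5 - 1)²/7 = -⅐*4² = -⅐*16 = -16/7)
-3557 - d(39, -19) = -3557 - 1*(-16/7) = -3557 + 16/7 = -24883/7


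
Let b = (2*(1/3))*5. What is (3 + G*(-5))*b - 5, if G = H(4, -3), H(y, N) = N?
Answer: 55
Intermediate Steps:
b = 10/3 (b = (2*(1*(⅓)))*5 = (2*(⅓))*5 = (⅔)*5 = 10/3 ≈ 3.3333)
G = -3
(3 + G*(-5))*b - 5 = (3 - 3*(-5))*(10/3) - 5 = (3 + 15)*(10/3) - 5 = 18*(10/3) - 5 = 60 - 5 = 55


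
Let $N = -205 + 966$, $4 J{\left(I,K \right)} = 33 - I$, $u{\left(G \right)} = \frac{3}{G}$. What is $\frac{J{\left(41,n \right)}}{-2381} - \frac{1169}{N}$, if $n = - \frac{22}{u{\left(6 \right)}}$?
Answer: $- \frac{2781867}{1811941} \approx -1.5353$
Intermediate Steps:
$n = -44$ ($n = - \frac{22}{3 \cdot \frac{1}{6}} = - 22 \frac{1}{\frac{1}{2}} = \left(-22\right) 2 = -44$)
$J{\left(I,K \right)} = \frac{33}{4} - \frac{I}{4}$ ($J{\left(I,K \right)} = \frac{33 - I}{4} = \frac{33}{4} - \frac{I}{4}$)
$N = 761$
$\frac{J{\left(41,n \right)}}{-2381} - \frac{1169}{N} = \frac{\frac{33}{4} - \frac{41}{4}}{-2381} - \frac{1169}{761} = \left(\frac{33}{4} - \frac{41}{4}\right) \left(- \frac{1}{2381}\right) - \frac{1169}{761} = \left(-2\right) \left(- \frac{1}{2381}\right) - \frac{1169}{761} = \frac{2}{2381} - \frac{1169}{761} = - \frac{2781867}{1811941}$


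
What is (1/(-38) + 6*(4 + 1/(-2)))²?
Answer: 635209/1444 ≈ 439.90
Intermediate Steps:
(1/(-38) + 6*(4 + 1/(-2)))² = (-1/38 + 6*(4 - ½))² = (-1/38 + 6*(7/2))² = (-1/38 + 21)² = (797/38)² = 635209/1444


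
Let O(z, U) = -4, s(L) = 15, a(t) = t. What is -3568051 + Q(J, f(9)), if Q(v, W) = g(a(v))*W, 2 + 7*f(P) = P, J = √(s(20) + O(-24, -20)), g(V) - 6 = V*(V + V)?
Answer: -3568023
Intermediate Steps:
g(V) = 6 + 2*V² (g(V) = 6 + V*(V + V) = 6 + V*(2*V) = 6 + 2*V²)
J = √11 (J = √(15 - 4) = √11 ≈ 3.3166)
f(P) = -2/7 + P/7
Q(v, W) = W*(6 + 2*v²) (Q(v, W) = (6 + 2*v²)*W = W*(6 + 2*v²))
-3568051 + Q(J, f(9)) = -3568051 + 2*(-2/7 + (⅐)*9)*(3 + (√11)²) = -3568051 + 2*(-2/7 + 9/7)*(3 + 11) = -3568051 + 2*1*14 = -3568051 + 28 = -3568023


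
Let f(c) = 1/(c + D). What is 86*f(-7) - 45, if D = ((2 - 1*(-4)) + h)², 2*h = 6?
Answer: -1622/37 ≈ -43.838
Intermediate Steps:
h = 3 (h = (½)*6 = 3)
D = 81 (D = ((2 - 1*(-4)) + 3)² = ((2 + 4) + 3)² = (6 + 3)² = 9² = 81)
f(c) = 1/(81 + c) (f(c) = 1/(c + 81) = 1/(81 + c))
86*f(-7) - 45 = 86/(81 - 7) - 45 = 86/74 - 45 = 86*(1/74) - 45 = 43/37 - 45 = -1622/37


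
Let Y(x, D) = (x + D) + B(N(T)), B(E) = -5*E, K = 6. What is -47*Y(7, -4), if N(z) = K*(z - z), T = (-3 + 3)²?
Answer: -141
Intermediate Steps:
T = 0 (T = 0² = 0)
N(z) = 0 (N(z) = 6*(z - z) = 6*0 = 0)
Y(x, D) = D + x (Y(x, D) = (x + D) - 5*0 = (D + x) + 0 = D + x)
-47*Y(7, -4) = -47*(-4 + 7) = -47*3 = -141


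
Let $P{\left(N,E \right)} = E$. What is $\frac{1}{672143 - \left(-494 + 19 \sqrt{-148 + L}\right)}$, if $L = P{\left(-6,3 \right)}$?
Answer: $\frac{672637}{452440586114} + \frac{19 i \sqrt{145}}{452440586114} \approx 1.4867 \cdot 10^{-6} + 5.0568 \cdot 10^{-10} i$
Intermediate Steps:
$L = 3$
$\frac{1}{672143 - \left(-494 + 19 \sqrt{-148 + L}\right)} = \frac{1}{672143 + \left(- 19 \sqrt{-148 + 3} + 494\right)} = \frac{1}{672143 + \left(- 19 \sqrt{-145} + 494\right)} = \frac{1}{672143 + \left(- 19 i \sqrt{145} + 494\right)} = \frac{1}{672143 + \left(494 - 19 i \sqrt{145}\right)} = \frac{1}{672637 - 19 i \sqrt{145}}$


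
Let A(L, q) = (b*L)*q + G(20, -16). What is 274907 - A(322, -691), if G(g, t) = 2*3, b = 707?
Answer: 157583815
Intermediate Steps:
G(g, t) = 6
A(L, q) = 6 + 707*L*q (A(L, q) = (707*L)*q + 6 = 707*L*q + 6 = 6 + 707*L*q)
274907 - A(322, -691) = 274907 - (6 + 707*322*(-691)) = 274907 - (6 - 157308914) = 274907 - 1*(-157308908) = 274907 + 157308908 = 157583815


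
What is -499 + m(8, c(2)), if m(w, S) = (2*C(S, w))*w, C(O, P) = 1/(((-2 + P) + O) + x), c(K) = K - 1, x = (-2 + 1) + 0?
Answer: -1489/3 ≈ -496.33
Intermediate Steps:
x = -1 (x = -1 + 0 = -1)
c(K) = -1 + K
C(O, P) = 1/(-3 + O + P) (C(O, P) = 1/(((-2 + P) + O) - 1) = 1/((-2 + O + P) - 1) = 1/(-3 + O + P))
m(w, S) = 2*w/(-3 + S + w) (m(w, S) = (2/(-3 + S + w))*w = 2*w/(-3 + S + w))
-499 + m(8, c(2)) = -499 + 2*8/(-3 + (-1 + 2) + 8) = -499 + 2*8/(-3 + 1 + 8) = -499 + 2*8/6 = -499 + 2*8*(⅙) = -499 + 8/3 = -1489/3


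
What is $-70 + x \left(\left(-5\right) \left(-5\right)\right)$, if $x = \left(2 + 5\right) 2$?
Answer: $280$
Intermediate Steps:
$x = 14$ ($x = 7 \cdot 2 = 14$)
$-70 + x \left(\left(-5\right) \left(-5\right)\right) = -70 + 14 \left(\left(-5\right) \left(-5\right)\right) = -70 + 14 \cdot 25 = -70 + 350 = 280$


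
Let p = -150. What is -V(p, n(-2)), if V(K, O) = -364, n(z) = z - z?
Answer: 364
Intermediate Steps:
n(z) = 0
-V(p, n(-2)) = -1*(-364) = 364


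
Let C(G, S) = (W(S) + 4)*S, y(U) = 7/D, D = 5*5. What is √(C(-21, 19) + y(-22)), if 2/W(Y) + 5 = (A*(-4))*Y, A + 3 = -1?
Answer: √170771757/1495 ≈ 8.7411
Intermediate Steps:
D = 25
y(U) = 7/25
A = -4 (A = -3 - 1 = -4)
W(Y) = 2/(-5 + 16*Y) (W(Y) = 2/(-5 + (-4*(-4))*Y) = 2/(-5 + 16*Y))
C(G, S) = S*(4 + 2/(-5 + 16*S)) (C(G, S) = (2/(-5 + 16*S) + 4)*S = (4 + 2/(-5 + 16*S))*S = S*(4 + 2/(-5 + 16*S)))
√(C(-21, 19) + y(-22)) = √(2*19*(-9 + 32*19)/(-5 + 16*19) + 7/25) = √(2*19*(-9 + 608)/(-5 + 304) + 7/25) = √(2*19*599/299 + 7/25) = √(2*19*(1/299)*599 + 7/25) = √(22762/299 + 7/25) = √(571143/7475) = √170771757/1495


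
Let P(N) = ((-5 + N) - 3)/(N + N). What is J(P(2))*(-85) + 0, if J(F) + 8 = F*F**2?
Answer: 7735/8 ≈ 966.88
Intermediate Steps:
P(N) = (-8 + N)/(2*N) (P(N) = (-8 + N)/((2*N)) = (-8 + N)*(1/(2*N)) = (-8 + N)/(2*N))
J(F) = -8 + F**3 (J(F) = -8 + F*F**2 = -8 + F**3)
J(P(2))*(-85) + 0 = (-8 + ((1/2)*(-8 + 2)/2)**3)*(-85) + 0 = (-8 + ((1/2)*(1/2)*(-6))**3)*(-85) + 0 = (-8 + (-3/2)**3)*(-85) + 0 = (-8 - 27/8)*(-85) + 0 = -91/8*(-85) + 0 = 7735/8 + 0 = 7735/8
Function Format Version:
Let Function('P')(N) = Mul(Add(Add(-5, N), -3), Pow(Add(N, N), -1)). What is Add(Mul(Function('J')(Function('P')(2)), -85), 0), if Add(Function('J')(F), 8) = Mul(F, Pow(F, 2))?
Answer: Rational(7735, 8) ≈ 966.88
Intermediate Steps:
Function('P')(N) = Mul(Rational(1, 2), Pow(N, -1), Add(-8, N)) (Function('P')(N) = Mul(Add(-8, N), Pow(Mul(2, N), -1)) = Mul(Add(-8, N), Mul(Rational(1, 2), Pow(N, -1))) = Mul(Rational(1, 2), Pow(N, -1), Add(-8, N)))
Function('J')(F) = Add(-8, Pow(F, 3)) (Function('J')(F) = Add(-8, Mul(F, Pow(F, 2))) = Add(-8, Pow(F, 3)))
Add(Mul(Function('J')(Function('P')(2)), -85), 0) = Add(Mul(Add(-8, Pow(Mul(Rational(1, 2), Pow(2, -1), Add(-8, 2)), 3)), -85), 0) = Add(Mul(Add(-8, Pow(Mul(Rational(1, 2), Rational(1, 2), -6), 3)), -85), 0) = Add(Mul(Add(-8, Pow(Rational(-3, 2), 3)), -85), 0) = Add(Mul(Add(-8, Rational(-27, 8)), -85), 0) = Add(Mul(Rational(-91, 8), -85), 0) = Add(Rational(7735, 8), 0) = Rational(7735, 8)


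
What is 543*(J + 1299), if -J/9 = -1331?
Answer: 7209954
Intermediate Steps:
J = 11979 (J = -9*(-1331) = 11979)
543*(J + 1299) = 543*(11979 + 1299) = 543*13278 = 7209954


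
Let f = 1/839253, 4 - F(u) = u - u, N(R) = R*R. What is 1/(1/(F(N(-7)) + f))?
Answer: 3357013/839253 ≈ 4.0000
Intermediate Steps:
N(R) = R²
F(u) = 4 (F(u) = 4 - (u - u) = 4 - 1*0 = 4 + 0 = 4)
f = 1/839253 ≈ 1.1915e-6
1/(1/(F(N(-7)) + f)) = 1/(1/(4 + 1/839253)) = 1/(1/(3357013/839253)) = 1/(839253/3357013) = 3357013/839253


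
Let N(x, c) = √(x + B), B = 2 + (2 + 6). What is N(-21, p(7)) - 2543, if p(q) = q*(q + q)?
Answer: -2543 + I*√11 ≈ -2543.0 + 3.3166*I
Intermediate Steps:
B = 10 (B = 2 + 8 = 10)
p(q) = 2*q² (p(q) = q*(2*q) = 2*q²)
N(x, c) = √(10 + x) (N(x, c) = √(x + 10) = √(10 + x))
N(-21, p(7)) - 2543 = √(10 - 21) - 2543 = √(-11) - 2543 = I*√11 - 2543 = -2543 + I*√11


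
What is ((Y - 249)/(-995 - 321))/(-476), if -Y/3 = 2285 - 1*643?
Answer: -5175/626416 ≈ -0.0082613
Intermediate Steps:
Y = -4926 (Y = -3*(2285 - 1*643) = -3*(2285 - 643) = -3*1642 = -4926)
((Y - 249)/(-995 - 321))/(-476) = ((-4926 - 249)/(-995 - 321))/(-476) = -5175/(-1316)*(-1/476) = -5175*(-1/1316)*(-1/476) = (5175/1316)*(-1/476) = -5175/626416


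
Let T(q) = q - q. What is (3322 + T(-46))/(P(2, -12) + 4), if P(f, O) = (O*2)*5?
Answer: -1661/58 ≈ -28.638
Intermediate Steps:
P(f, O) = 10*O (P(f, O) = (2*O)*5 = 10*O)
T(q) = 0
(3322 + T(-46))/(P(2, -12) + 4) = (3322 + 0)/(10*(-12) + 4) = 3322/(-120 + 4) = 3322/(-116) = 3322*(-1/116) = -1661/58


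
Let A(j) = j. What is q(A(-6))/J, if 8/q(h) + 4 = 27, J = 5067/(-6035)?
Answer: -48280/116541 ≈ -0.41427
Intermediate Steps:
J = -5067/6035 (J = 5067*(-1/6035) = -5067/6035 ≈ -0.83960)
q(h) = 8/23 (q(h) = 8/(-4 + 27) = 8/23)
q(A(-6))/J = 8/(23*(-5067/6035)) = (8/23)*(-6035/5067) = -48280/116541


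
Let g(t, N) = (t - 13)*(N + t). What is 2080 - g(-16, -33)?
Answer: 659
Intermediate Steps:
g(t, N) = (-13 + t)*(N + t)
2080 - g(-16, -33) = 2080 - ((-16)² - 13*(-33) - 13*(-16) - 33*(-16)) = 2080 - (256 + 429 + 208 + 528) = 2080 - 1*1421 = 2080 - 1421 = 659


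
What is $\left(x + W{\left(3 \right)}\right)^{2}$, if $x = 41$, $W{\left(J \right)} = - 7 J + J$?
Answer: $529$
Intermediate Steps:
$W{\left(J \right)} = - 6 J$
$\left(x + W{\left(3 \right)}\right)^{2} = \left(41 - 18\right)^{2} = 23^{2} = 529$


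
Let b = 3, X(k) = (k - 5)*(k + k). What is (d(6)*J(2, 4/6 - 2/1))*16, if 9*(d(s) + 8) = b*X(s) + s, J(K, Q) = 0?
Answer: 0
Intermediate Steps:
X(k) = 2*k*(-5 + k) (X(k) = (-5 + k)*(2*k) = 2*k*(-5 + k))
d(s) = -8 + s/9 + 2*s*(-5 + s)/3 (d(s) = -8 + (3*(2*s*(-5 + s)) + s)/9 = -8 + (6*s*(-5 + s) + s)/9 = -8 + (s + 6*s*(-5 + s))/9 = -8 + (s/9 + 2*s*(-5 + s)/3) = -8 + s/9 + 2*s*(-5 + s)/3)
(d(6)*J(2, 4/6 - 2/1))*16 = ((-8 + (⅑)*6 + (⅔)*6*(-5 + 6))*0)*16 = ((-8 + ⅔ + (⅔)*6*1)*0)*16 = ((-8 + ⅔ + 4)*0)*16 = -10/3*0*16 = 0*16 = 0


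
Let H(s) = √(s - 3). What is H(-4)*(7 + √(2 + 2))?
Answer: 9*I*√7 ≈ 23.812*I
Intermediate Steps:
H(s) = √(-3 + s)
H(-4)*(7 + √(2 + 2)) = √(-3 - 4)*(7 + √(2 + 2)) = √(-7)*(7 + √4) = (I*√7)*(7 + 2) = (I*√7)*9 = 9*I*√7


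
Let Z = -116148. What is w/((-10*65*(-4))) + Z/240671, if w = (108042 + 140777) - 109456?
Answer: 33238647773/625744600 ≈ 53.119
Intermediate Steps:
w = 139363 (w = 248819 - 109456 = 139363)
w/((-10*65*(-4))) + Z/240671 = 139363/((-10*65*(-4))) - 116148/240671 = 139363/((-650*(-4))) - 116148*1/240671 = 139363/2600 - 116148/240671 = 33238647773/625744600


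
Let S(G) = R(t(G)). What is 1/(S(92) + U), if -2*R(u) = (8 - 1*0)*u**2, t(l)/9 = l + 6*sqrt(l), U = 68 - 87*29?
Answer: -3817879/2805128644369 + 715392*sqrt(23)/2805128644369 ≈ -1.3795e-7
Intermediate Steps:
U = -2455 (U = 68 - 2523 = -2455)
t(l) = 9*l + 54*sqrt(l) (t(l) = 9*(l + 6*sqrt(l)) = 9*l + 54*sqrt(l))
R(u) = -4*u**2 (R(u) = -(8 - 1*0)*u**2/2 = -(8 + 0)*u**2/2 = -4*u**2)
S(G) = -4*(9*G + 54*sqrt(G))**2
1/(S(92) + U) = 1/(-324*(92 + 6*sqrt(92))**2 - 2455) = 1/(-324*(92 + 6*(2*sqrt(23)))**2 - 2455) = 1/(-324*(92 + 12*sqrt(23))**2 - 2455) = 1/(-2455 - 324*(92 + 12*sqrt(23))**2)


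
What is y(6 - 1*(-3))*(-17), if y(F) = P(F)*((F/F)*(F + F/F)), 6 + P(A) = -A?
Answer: 2550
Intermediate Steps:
P(A) = -6 - A
y(F) = (1 + F)*(-6 - F) (y(F) = (-6 - F)*((F/F)*(F + F/F)) = (-6 - F)*(1*(F + 1)) = (-6 - F)*(1*(1 + F)) = (-6 - F)*(1 + F) = (1 + F)*(-6 - F))
y(6 - 1*(-3))*(-17) = -(1 + (6 - 1*(-3)))*(6 + (6 - 1*(-3)))*(-17) = -(1 + (6 + 3))*(6 + (6 + 3))*(-17) = -(1 + 9)*(6 + 9)*(-17) = -1*10*15*(-17) = -150*(-17) = 2550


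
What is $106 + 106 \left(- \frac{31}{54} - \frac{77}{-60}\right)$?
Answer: $\frac{48919}{270} \approx 181.18$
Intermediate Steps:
$106 + 106 \left(- \frac{31}{54} - \frac{77}{-60}\right) = 106 + 106 \left(\left(-31\right) \frac{1}{54} - - \frac{77}{60}\right) = 106 + 106 \left(- \frac{31}{54} + \frac{77}{60}\right) = 106 + 106 \cdot \frac{383}{540} = 106 + \frac{20299}{270} = \frac{48919}{270}$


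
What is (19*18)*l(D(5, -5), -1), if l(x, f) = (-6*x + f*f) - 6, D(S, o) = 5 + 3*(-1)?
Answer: -5814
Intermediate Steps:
D(S, o) = 2 (D(S, o) = 5 - 3 = 2)
l(x, f) = -6 + f**2 - 6*x (l(x, f) = (-6*x + f**2) - 6 = (f**2 - 6*x) - 6 = -6 + f**2 - 6*x)
(19*18)*l(D(5, -5), -1) = (19*18)*(-6 + (-1)**2 - 6*2) = 342*(-6 + 1 - 12) = 342*(-17) = -5814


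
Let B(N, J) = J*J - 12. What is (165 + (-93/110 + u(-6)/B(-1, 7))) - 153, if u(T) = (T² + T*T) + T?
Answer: 52659/4070 ≈ 12.938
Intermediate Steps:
u(T) = T + 2*T² (u(T) = (T² + T²) + T = 2*T² + T = T + 2*T²)
B(N, J) = -12 + J² (B(N, J) = J² - 12 = -12 + J²)
(165 + (-93/110 + u(-6)/B(-1, 7))) - 153 = (165 + (-93/110 + (-6*(1 + 2*(-6)))/(-12 + 7²))) - 153 = (165 + (-93*1/110 + (-6*(1 - 12))/(-12 + 49))) - 153 = (165 + (-93/110 - 6*(-11)/37)) - 153 = (165 + (-93/110 + 66*(1/37))) - 153 = (165 + (-93/110 + 66/37)) - 153 = (165 + 3819/4070) - 153 = 675369/4070 - 153 = 52659/4070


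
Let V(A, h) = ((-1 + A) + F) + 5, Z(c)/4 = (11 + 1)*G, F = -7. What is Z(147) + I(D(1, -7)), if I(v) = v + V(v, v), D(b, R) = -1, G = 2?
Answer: 91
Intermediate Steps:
Z(c) = 96 (Z(c) = 4*((11 + 1)*2) = 4*(12*2) = 4*24 = 96)
V(A, h) = -3 + A (V(A, h) = ((-1 + A) - 7) + 5 = (-8 + A) + 5 = -3 + A)
I(v) = -3 + 2*v (I(v) = v + (-3 + v) = -3 + 2*v)
Z(147) + I(D(1, -7)) = 96 + (-3 + 2*(-1)) = 96 + (-3 - 2) = 96 - 5 = 91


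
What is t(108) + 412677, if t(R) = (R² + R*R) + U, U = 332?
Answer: 436337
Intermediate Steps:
t(R) = 332 + 2*R² (t(R) = (R² + R*R) + 332 = (R² + R²) + 332 = 2*R² + 332 = 332 + 2*R²)
t(108) + 412677 = (332 + 2*108²) + 412677 = (332 + 2*11664) + 412677 = (332 + 23328) + 412677 = 23660 + 412677 = 436337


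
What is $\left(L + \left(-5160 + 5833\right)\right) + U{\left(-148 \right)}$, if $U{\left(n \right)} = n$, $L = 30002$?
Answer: $30527$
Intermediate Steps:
$\left(L + \left(-5160 + 5833\right)\right) + U{\left(-148 \right)} = \left(30002 + \left(-5160 + 5833\right)\right) - 148 = \left(30002 + 673\right) - 148 = 30675 - 148 = 30527$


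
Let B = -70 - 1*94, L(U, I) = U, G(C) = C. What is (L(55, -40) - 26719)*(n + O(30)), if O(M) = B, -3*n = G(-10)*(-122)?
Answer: 15216256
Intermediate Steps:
n = -1220/3 (n = -(-10)*(-122)/3 = -1/3*1220 = -1220/3 ≈ -406.67)
B = -164 (B = -70 - 94 = -164)
O(M) = -164
(L(55, -40) - 26719)*(n + O(30)) = (55 - 26719)*(-1220/3 - 164) = -26664*(-1712/3) = 15216256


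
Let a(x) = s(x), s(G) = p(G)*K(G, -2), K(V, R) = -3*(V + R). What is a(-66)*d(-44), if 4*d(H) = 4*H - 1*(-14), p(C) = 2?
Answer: -16524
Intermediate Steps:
K(V, R) = -3*R - 3*V (K(V, R) = -3*(R + V) = -3*R - 3*V)
s(G) = 12 - 6*G (s(G) = 2*(-3*(-2) - 3*G) = 2*(6 - 3*G) = 12 - 6*G)
a(x) = 12 - 6*x
d(H) = 7/2 + H (d(H) = (4*H - 1*(-14))/4 = (4*H + 14)/4 = (14 + 4*H)/4 = 7/2 + H)
a(-66)*d(-44) = (12 - 6*(-66))*(7/2 - 44) = (12 + 396)*(-81/2) = 408*(-81/2) = -16524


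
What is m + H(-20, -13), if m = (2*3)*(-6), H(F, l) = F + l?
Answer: -69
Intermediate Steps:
m = -36 (m = 6*(-6) = -36)
m + H(-20, -13) = -36 + (-20 - 13) = -36 - 33 = -69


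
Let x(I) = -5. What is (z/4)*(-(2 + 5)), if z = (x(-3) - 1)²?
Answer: -63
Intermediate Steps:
z = 36 (z = (-5 - 1)² = (-6)² = 36)
(z/4)*(-(2 + 5)) = (36/4)*(-(2 + 5)) = (36*(¼))*(-1*7) = 9*(-7) = -63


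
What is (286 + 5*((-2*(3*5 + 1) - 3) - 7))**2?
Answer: 5776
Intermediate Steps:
(286 + 5*((-2*(3*5 + 1) - 3) - 7))**2 = (286 + 5*((-2*(15 + 1) - 3) - 7))**2 = (286 + 5*((-2*16 - 3) - 7))**2 = (286 + 5*((-32 - 3) - 7))**2 = (286 + 5*(-35 - 7))**2 = (286 + 5*(-42))**2 = (286 - 210)**2 = 76**2 = 5776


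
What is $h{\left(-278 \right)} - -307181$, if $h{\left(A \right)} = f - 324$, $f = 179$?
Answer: $307036$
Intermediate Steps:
$h{\left(A \right)} = -145$ ($h{\left(A \right)} = 179 - 324 = -145$)
$h{\left(-278 \right)} - -307181 = -145 - -307181 = -145 + 307181 = 307036$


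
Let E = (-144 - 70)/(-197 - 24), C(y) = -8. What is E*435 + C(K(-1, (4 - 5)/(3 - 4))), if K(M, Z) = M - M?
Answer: 91322/221 ≈ 413.22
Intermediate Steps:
K(M, Z) = 0
E = 214/221 (E = -214/(-221) = -214*(-1/221) = 214/221 ≈ 0.96833)
E*435 + C(K(-1, (4 - 5)/(3 - 4))) = (214/221)*435 - 8 = 93090/221 - 8 = 91322/221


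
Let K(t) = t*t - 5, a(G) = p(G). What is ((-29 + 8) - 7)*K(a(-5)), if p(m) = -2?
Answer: 28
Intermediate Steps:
a(G) = -2
K(t) = -5 + t**2 (K(t) = t**2 - 5 = -5 + t**2)
((-29 + 8) - 7)*K(a(-5)) = ((-29 + 8) - 7)*(-5 + (-2)**2) = (-21 - 7)*(-5 + 4) = -28*(-1) = 28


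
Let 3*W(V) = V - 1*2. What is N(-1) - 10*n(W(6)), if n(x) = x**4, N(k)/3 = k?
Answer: -2803/81 ≈ -34.605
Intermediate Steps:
N(k) = 3*k
W(V) = -2/3 + V/3 (W(V) = (V - 1*2)/3 = (V - 2)/3 = (-2 + V)/3 = -2/3 + V/3)
N(-1) - 10*n(W(6)) = 3*(-1) - 10*(-2/3 + (1/3)*6)**4 = -3 - 10*(-2/3 + 2)**4 = -3 - 10*(4/3)**4 = -3 - 10*256/81 = -3 - 2560/81 = -2803/81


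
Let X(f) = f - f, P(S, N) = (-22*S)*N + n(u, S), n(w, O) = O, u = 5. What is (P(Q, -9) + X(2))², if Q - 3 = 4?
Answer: 1940449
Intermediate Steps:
Q = 7 (Q = 3 + 4 = 7)
P(S, N) = S - 22*N*S (P(S, N) = (-22*S)*N + S = -22*N*S + S = S - 22*N*S)
X(f) = 0
(P(Q, -9) + X(2))² = (7*(1 - 22*(-9)) + 0)² = (7*(1 + 198) + 0)² = (7*199 + 0)² = (1393 + 0)² = 1393² = 1940449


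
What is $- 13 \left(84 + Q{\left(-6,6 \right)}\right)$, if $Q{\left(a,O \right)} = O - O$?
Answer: $-1092$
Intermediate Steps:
$Q{\left(a,O \right)} = 0$
$- 13 \left(84 + Q{\left(-6,6 \right)}\right) = - 13 \left(84 + 0\right) = \left(-13\right) 84 = -1092$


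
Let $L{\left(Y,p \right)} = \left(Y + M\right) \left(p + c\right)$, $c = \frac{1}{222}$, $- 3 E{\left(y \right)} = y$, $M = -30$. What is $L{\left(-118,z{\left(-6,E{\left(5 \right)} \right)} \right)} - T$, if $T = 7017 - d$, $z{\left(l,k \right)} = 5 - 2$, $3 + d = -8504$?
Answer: $- \frac{47906}{3} \approx -15969.0$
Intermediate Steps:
$d = -8507$ ($d = -3 - 8504 = -8507$)
$E{\left(y \right)} = - \frac{y}{3}$
$c = \frac{1}{222} \approx 0.0045045$
$z{\left(l,k \right)} = 3$ ($z{\left(l,k \right)} = 5 - 2 = 3$)
$L{\left(Y,p \right)} = \left(-30 + Y\right) \left(\frac{1}{222} + p\right)$ ($L{\left(Y,p \right)} = \left(Y - 30\right) \left(p + \frac{1}{222}\right) = \left(-30 + Y\right) \left(\frac{1}{222} + p\right)$)
$T = 15524$ ($T = 7017 - -8507 = 7017 + 8507 = 15524$)
$L{\left(-118,z{\left(-6,E{\left(5 \right)} \right)} \right)} - T = \left(- \frac{5}{37} - 90 + \frac{1}{222} \left(-118\right) - 354\right) - 15524 = \left(- \frac{5}{37} - 90 - \frac{59}{111} - 354\right) - 15524 = - \frac{1334}{3} - 15524 = - \frac{47906}{3}$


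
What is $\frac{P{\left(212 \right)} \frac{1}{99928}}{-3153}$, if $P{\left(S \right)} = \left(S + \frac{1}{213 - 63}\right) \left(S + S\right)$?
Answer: $- \frac{1685453}{5907618450} \approx -0.0002853$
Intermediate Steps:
$P{\left(S \right)} = 2 S \left(\frac{1}{150} + S\right)$ ($P{\left(S \right)} = \left(S + \frac{1}{150}\right) 2 S = \left(\frac{1}{150} + S\right) 2 S = 2 S \left(\frac{1}{150} + S\right)$)
$\frac{P{\left(212 \right)} \frac{1}{99928}}{-3153} = \frac{\frac{1}{75} \cdot 212 \left(1 + 150 \cdot 212\right) \frac{1}{99928}}{-3153} = \frac{1}{75} \cdot 212 \left(1 + 31800\right) \frac{1}{99928} \left(- \frac{1}{3153}\right) = \frac{1}{75} \cdot 212 \cdot 31801 \cdot \frac{1}{99928} \left(- \frac{1}{3153}\right) = \frac{6741812}{75} \cdot \frac{1}{99928} \left(- \frac{1}{3153}\right) = \frac{1685453}{1873650} \left(- \frac{1}{3153}\right) = - \frac{1685453}{5907618450}$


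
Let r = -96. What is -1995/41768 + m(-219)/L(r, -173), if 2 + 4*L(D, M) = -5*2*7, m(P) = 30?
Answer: -214825/125304 ≈ -1.7144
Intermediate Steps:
L(D, M) = -18 (L(D, M) = -½ + (-5*2*7)/4 = -½ + (-10*7)/4 = -½ + (¼)*(-70) = -½ - 35/2 = -18)
-1995/41768 + m(-219)/L(r, -173) = -1995/41768 + 30/(-18) = -1995*1/41768 + 30*(-1/18) = -1995/41768 - 5/3 = -214825/125304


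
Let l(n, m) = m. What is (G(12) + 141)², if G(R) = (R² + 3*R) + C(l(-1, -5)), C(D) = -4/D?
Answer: 2588881/25 ≈ 1.0356e+5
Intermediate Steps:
G(R) = ⅘ + R² + 3*R (G(R) = (R² + 3*R) - 4/(-5) = (R² + 3*R) - 4*(-⅕) = (R² + 3*R) + ⅘ = ⅘ + R² + 3*R)
(G(12) + 141)² = ((⅘ + 12² + 3*12) + 141)² = ((⅘ + 144 + 36) + 141)² = (904/5 + 141)² = (1609/5)² = 2588881/25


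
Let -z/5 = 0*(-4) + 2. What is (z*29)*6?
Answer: -1740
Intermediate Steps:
z = -10 (z = -5*(0*(-4) + 2) = -5*(0 + 2) = -5*2 = -10)
(z*29)*6 = -10*29*6 = -290*6 = -1740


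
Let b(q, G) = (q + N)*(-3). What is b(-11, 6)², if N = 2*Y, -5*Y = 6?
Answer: 40401/25 ≈ 1616.0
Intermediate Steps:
Y = -6/5 (Y = -⅕*6 = -6/5 ≈ -1.2000)
N = -12/5 (N = 2*(-6/5) = -12/5 ≈ -2.4000)
b(q, G) = 36/5 - 3*q (b(q, G) = (q - 12/5)*(-3) = (-12/5 + q)*(-3) = 36/5 - 3*q)
b(-11, 6)² = (36/5 - 3*(-11))² = (36/5 + 33)² = (201/5)² = 40401/25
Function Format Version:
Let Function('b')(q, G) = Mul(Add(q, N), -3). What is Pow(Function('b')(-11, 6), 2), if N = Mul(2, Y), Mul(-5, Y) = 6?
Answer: Rational(40401, 25) ≈ 1616.0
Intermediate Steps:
Y = Rational(-6, 5) (Y = Mul(Rational(-1, 5), 6) = Rational(-6, 5) ≈ -1.2000)
N = Rational(-12, 5) (N = Mul(2, Rational(-6, 5)) = Rational(-12, 5) ≈ -2.4000)
Function('b')(q, G) = Add(Rational(36, 5), Mul(-3, q)) (Function('b')(q, G) = Mul(Add(q, Rational(-12, 5)), -3) = Mul(Add(Rational(-12, 5), q), -3) = Add(Rational(36, 5), Mul(-3, q)))
Pow(Function('b')(-11, 6), 2) = Pow(Add(Rational(36, 5), Mul(-3, -11)), 2) = Pow(Add(Rational(36, 5), 33), 2) = Pow(Rational(201, 5), 2) = Rational(40401, 25)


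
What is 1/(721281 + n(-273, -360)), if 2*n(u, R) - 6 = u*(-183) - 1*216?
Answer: 2/1492311 ≈ 1.3402e-6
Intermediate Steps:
n(u, R) = -105 - 183*u/2 (n(u, R) = 3 + (u*(-183) - 1*216)/2 = 3 + (-183*u - 216)/2 = 3 + (-216 - 183*u)/2 = 3 + (-108 - 183*u/2) = -105 - 183*u/2)
1/(721281 + n(-273, -360)) = 1/(721281 + (-105 - 183/2*(-273))) = 1/(721281 + (-105 + 49959/2)) = 1/(721281 + 49749/2) = 1/(1492311/2) = 2/1492311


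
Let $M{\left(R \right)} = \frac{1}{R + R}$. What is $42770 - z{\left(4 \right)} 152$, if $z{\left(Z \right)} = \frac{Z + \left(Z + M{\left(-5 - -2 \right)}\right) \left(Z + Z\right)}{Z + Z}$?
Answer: $\frac{126334}{3} \approx 42111.0$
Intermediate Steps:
$M{\left(R \right)} = \frac{1}{2 R}$
$z{\left(Z \right)} = \frac{Z + 2 Z \left(- \frac{1}{6} + Z\right)}{2 Z}$ ($z{\left(Z \right)} = \frac{Z + \left(Z + \frac{1}{2 \left(-5 - -2\right)}\right) \left(Z + Z\right)}{Z + Z} = \frac{Z + \left(Z + \frac{1}{2 \left(-5 + 2\right)}\right) 2 Z}{2 Z} = \left(Z + \left(Z + \frac{1}{2 \left(-3\right)}\right) 2 Z\right) \frac{1}{2 Z} = \left(Z + \left(Z + \frac{1}{2} \left(- \frac{1}{3}\right)\right) 2 Z\right) \frac{1}{2 Z} = \left(Z + \left(Z - \frac{1}{6}\right) 2 Z\right) \frac{1}{2 Z} = \left(Z + \left(- \frac{1}{6} + Z\right) 2 Z\right) \frac{1}{2 Z} = \left(Z + 2 Z \left(- \frac{1}{6} + Z\right)\right) \frac{1}{2 Z} = \frac{Z + 2 Z \left(- \frac{1}{6} + Z\right)}{2 Z}$)
$42770 - z{\left(4 \right)} 152 = 42770 - \left(\frac{1}{3} + 4\right) 152 = 42770 - \frac{13}{3} \cdot 152 = 42770 - \frac{1976}{3} = \frac{126334}{3}$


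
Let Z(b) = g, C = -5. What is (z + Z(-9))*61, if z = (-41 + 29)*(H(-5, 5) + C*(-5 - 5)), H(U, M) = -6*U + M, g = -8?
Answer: -62708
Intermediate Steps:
Z(b) = -8
H(U, M) = M - 6*U
z = -1020 (z = (-41 + 29)*((5 - 6*(-5)) - 5*(-5 - 5)) = -12*((5 + 30) - 5*(-10)) = -12*(35 + 50) = -12*85 = -1020)
(z + Z(-9))*61 = (-1020 - 8)*61 = -1028*61 = -62708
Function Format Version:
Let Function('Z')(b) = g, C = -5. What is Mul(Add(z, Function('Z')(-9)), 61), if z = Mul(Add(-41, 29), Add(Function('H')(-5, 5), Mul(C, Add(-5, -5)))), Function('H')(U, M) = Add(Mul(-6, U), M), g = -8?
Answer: -62708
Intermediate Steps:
Function('Z')(b) = -8
Function('H')(U, M) = Add(M, Mul(-6, U))
z = -1020 (z = Mul(Add(-41, 29), Add(Add(5, Mul(-6, -5)), Mul(-5, Add(-5, -5)))) = Mul(-12, Add(Add(5, 30), Mul(-5, -10))) = Mul(-12, Add(35, 50)) = Mul(-12, 85) = -1020)
Mul(Add(z, Function('Z')(-9)), 61) = Mul(Add(-1020, -8), 61) = Mul(-1028, 61) = -62708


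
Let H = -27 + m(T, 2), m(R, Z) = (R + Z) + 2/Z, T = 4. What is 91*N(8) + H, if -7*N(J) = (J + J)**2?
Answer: -3348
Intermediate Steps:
m(R, Z) = R + Z + 2/Z
N(J) = -4*J**2/7 (N(J) = -(J + J)**2/7 = -4*J**2/7)
H = -20 (H = -27 + (4 + 2 + 2/2) = -27 + (4 + 2 + 2*(1/2)) = -27 + (4 + 2 + 1) = -27 + 7 = -20)
91*N(8) + H = 91*(-4/7*8**2) - 20 = 91*(-4/7*64) - 20 = 91*(-256/7) - 20 = -3328 - 20 = -3348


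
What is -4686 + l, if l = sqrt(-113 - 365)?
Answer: -4686 + I*sqrt(478) ≈ -4686.0 + 21.863*I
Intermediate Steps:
l = I*sqrt(478) (l = sqrt(-478) = I*sqrt(478) ≈ 21.863*I)
-4686 + l = -4686 + I*sqrt(478)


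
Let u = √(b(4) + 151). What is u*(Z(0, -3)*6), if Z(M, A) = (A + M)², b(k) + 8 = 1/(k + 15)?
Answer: 162*√5738/19 ≈ 645.87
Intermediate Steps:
b(k) = -8 + 1/(15 + k) (b(k) = -8 + 1/(k + 15) = -8 + 1/(15 + k))
u = 3*√5738/19 (u = √((-119 - 8*4)/(15 + 4) + 151) = √((-119 - 32)/19 + 151) = √((1/19)*(-151) + 151) = √(-151/19 + 151) = √(2718/19) = 3*√5738/19 ≈ 11.960)
u*(Z(0, -3)*6) = (3*√5738/19)*((-3 + 0)²*6) = (3*√5738/19)*((-3)²*6) = (3*√5738/19)*(9*6) = (3*√5738/19)*54 = 162*√5738/19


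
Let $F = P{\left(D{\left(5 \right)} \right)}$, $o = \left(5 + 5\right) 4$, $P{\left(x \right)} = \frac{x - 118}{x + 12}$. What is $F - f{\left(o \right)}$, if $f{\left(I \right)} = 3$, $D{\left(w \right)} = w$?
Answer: $- \frac{164}{17} \approx -9.6471$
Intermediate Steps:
$P{\left(x \right)} = \frac{-118 + x}{12 + x}$
$o = 40$ ($o = 10 \cdot 4 = 40$)
$F = - \frac{113}{17}$ ($F = \frac{-118 + 5}{12 + 5} = \frac{1}{17} \left(-113\right) = - \frac{113}{17} \approx -6.6471$)
$F - f{\left(o \right)} = - \frac{113}{17} - 3 = - \frac{164}{17}$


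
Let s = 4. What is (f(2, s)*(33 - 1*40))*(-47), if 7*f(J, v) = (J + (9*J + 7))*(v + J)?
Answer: 7614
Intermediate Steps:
f(J, v) = (7 + 10*J)*(J + v)/7 (f(J, v) = ((J + (9*J + 7))*(v + J))/7 = ((J + (7 + 9*J))*(J + v))/7 = ((7 + 10*J)*(J + v))/7 = (7 + 10*J)*(J + v)/7)
(f(2, s)*(33 - 1*40))*(-47) = ((2 + 4 + (10/7)*2² + (10/7)*2*4)*(33 - 1*40))*(-47) = ((2 + 4 + (10/7)*4 + 80/7)*(33 - 40))*(-47) = ((2 + 4 + 40/7 + 80/7)*(-7))*(-47) = ((162/7)*(-7))*(-47) = -162*(-47) = 7614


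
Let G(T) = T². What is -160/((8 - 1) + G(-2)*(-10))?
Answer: 160/33 ≈ 4.8485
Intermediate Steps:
-160/((8 - 1) + G(-2)*(-10)) = -160/((8 - 1) + (-2)²*(-10)) = -160/(7 + 4*(-10)) = -160/(7 - 40) = -160/(-33) = -160*(-1/33) = 160/33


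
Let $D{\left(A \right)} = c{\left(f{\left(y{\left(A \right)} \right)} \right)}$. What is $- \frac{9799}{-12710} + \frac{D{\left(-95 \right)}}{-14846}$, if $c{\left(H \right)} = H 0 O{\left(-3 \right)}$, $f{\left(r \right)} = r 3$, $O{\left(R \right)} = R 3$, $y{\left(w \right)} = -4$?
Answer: $\frac{239}{310} \approx 0.77097$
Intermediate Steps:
$O{\left(R \right)} = 3 R$
$f{\left(r \right)} = 3 r$
$c{\left(H \right)} = 0$ ($c{\left(H \right)} = H 0 \cdot 3 \left(-3\right) = 0 \left(-9\right) = 0$)
$D{\left(A \right)} = 0$
$- \frac{9799}{-12710} + \frac{D{\left(-95 \right)}}{-14846} = - \frac{9799}{-12710} + \frac{0}{-14846} = \left(-9799\right) \left(- \frac{1}{12710}\right) + 0 \left(- \frac{1}{14846}\right) = \frac{239}{310} + 0 = \frac{239}{310}$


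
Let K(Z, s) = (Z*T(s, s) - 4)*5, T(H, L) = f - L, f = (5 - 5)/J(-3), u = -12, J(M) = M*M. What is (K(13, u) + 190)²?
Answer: 902500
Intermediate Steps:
J(M) = M²
f = 0 (f = (5 - 5)/((-3)²) = 0/9 = 0*(⅑) = 0)
T(H, L) = -L (T(H, L) = 0 - L = -L)
K(Z, s) = -20 - 5*Z*s (K(Z, s) = (Z*(-s) - 4)*5 = (-Z*s - 4)*5 = (-4 - Z*s)*5 = -20 - 5*Z*s)
(K(13, u) + 190)² = ((-20 - 5*13*(-12)) + 190)² = ((-20 + 780) + 190)² = (760 + 190)² = 950² = 902500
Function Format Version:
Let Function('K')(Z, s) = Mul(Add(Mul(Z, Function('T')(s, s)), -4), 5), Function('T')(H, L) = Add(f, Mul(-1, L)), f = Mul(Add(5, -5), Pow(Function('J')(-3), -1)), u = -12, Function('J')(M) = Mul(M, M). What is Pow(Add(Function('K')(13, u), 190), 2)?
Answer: 902500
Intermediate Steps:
Function('J')(M) = Pow(M, 2)
f = 0 (f = Mul(Add(5, -5), Pow(Pow(-3, 2), -1)) = Mul(0, Pow(9, -1)) = Mul(0, Rational(1, 9)) = 0)
Function('T')(H, L) = Mul(-1, L) (Function('T')(H, L) = Add(0, Mul(-1, L)) = Mul(-1, L))
Function('K')(Z, s) = Add(-20, Mul(-5, Z, s)) (Function('K')(Z, s) = Mul(Add(Mul(Z, Mul(-1, s)), -4), 5) = Mul(Add(Mul(-1, Z, s), -4), 5) = Mul(Add(-4, Mul(-1, Z, s)), 5) = Add(-20, Mul(-5, Z, s)))
Pow(Add(Function('K')(13, u), 190), 2) = Pow(Add(Add(-20, Mul(-5, 13, -12)), 190), 2) = Pow(Add(Add(-20, 780), 190), 2) = Pow(Add(760, 190), 2) = Pow(950, 2) = 902500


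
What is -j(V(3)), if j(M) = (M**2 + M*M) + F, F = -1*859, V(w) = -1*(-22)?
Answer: -109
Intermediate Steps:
V(w) = 22
F = -859
j(M) = -859 + 2*M**2 (j(M) = (M**2 + M*M) - 859 = (M**2 + M**2) - 859 = 2*M**2 - 859 = -859 + 2*M**2)
-j(V(3)) = -(-859 + 2*22**2) = -(-859 + 2*484) = -(-859 + 968) = -1*109 = -109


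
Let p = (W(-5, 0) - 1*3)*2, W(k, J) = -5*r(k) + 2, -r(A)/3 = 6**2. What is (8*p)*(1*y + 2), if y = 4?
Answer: 51744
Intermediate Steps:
r(A) = -108 (r(A) = -3*6**2 = -3*36 = -108)
W(k, J) = 542 (W(k, J) = -5*(-108) + 2 = 540 + 2 = 542)
p = 1078 (p = (542 - 1*3)*2 = (542 - 3)*2 = 539*2 = 1078)
(8*p)*(1*y + 2) = (8*1078)*(1*4 + 2) = 8624*(4 + 2) = 8624*6 = 51744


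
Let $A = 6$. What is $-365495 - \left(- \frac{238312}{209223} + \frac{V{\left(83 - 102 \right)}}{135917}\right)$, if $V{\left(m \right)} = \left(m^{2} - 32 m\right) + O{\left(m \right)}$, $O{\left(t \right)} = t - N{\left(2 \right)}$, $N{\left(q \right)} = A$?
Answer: $- \frac{10393535412502453}{28436962491} \approx -3.6549 \cdot 10^{5}$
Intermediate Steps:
$N{\left(q \right)} = 6$
$O{\left(t \right)} = -6 + t$ ($O{\left(t \right)} = t - 6 = -6 + t$)
$V{\left(m \right)} = -6 + m^{2} - 31 m$ ($V{\left(m \right)} = \left(m^{2} - 32 m\right) + \left(-6 + m\right) = -6 + m^{2} - 31 m$)
$-365495 - \left(- \frac{238312}{209223} + \frac{V{\left(83 - 102 \right)}}{135917}\right) = -365495 - \left(- \frac{238312}{209223} + \frac{-6 + \left(83 - 102\right)^{2} - 31 \left(83 - 102\right)}{135917}\right) = -365495 - \left(\left(-238312\right) \frac{1}{209223} + \left(-6 + \left(-19\right)^{2} - -589\right) \frac{1}{135917}\right) = -365495 - \left(- \frac{238312}{209223} + \left(-6 + 361 + 589\right) \frac{1}{135917}\right) = -365495 - \left(- \frac{238312}{209223} + 944 \cdot \frac{1}{135917}\right) = -365495 - \left(- \frac{238312}{209223} + \frac{944}{135917}\right) = -365495 - - \frac{32193145592}{28436962491} = -365495 + \frac{32193145592}{28436962491} = - \frac{10393535412502453}{28436962491}$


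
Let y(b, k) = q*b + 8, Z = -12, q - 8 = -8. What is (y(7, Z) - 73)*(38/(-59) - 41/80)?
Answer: 70967/944 ≈ 75.177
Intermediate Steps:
q = 0 (q = 8 - 8 = 0)
y(b, k) = 8 (y(b, k) = 0*b + 8 = 0 + 8 = 8)
(y(7, Z) - 73)*(38/(-59) - 41/80) = (8 - 73)*(38/(-59) - 41/80) = -65*(38*(-1/59) - 41*1/80) = -65*(-38/59 - 41/80) = -65*(-5459/4720) = 70967/944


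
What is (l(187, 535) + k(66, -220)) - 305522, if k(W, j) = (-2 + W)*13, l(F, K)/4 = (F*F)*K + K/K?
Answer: 74528974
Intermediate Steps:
l(F, K) = 4 + 4*K*F**2 (l(F, K) = 4*((F*F)*K + K/K) = 4*(F**2*K + 1) = 4*(K*F**2 + 1) = 4*(1 + K*F**2) = 4 + 4*K*F**2)
k(W, j) = -26 + 13*W
(l(187, 535) + k(66, -220)) - 305522 = ((4 + 4*535*187**2) + (-26 + 13*66)) - 305522 = ((4 + 4*535*34969) + (-26 + 858)) - 305522 = ((4 + 74833660) + 832) - 305522 = (74833664 + 832) - 305522 = 74834496 - 305522 = 74528974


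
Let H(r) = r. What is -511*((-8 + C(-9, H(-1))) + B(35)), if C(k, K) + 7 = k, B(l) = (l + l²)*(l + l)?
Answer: -45057936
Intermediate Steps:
B(l) = 2*l*(l + l²) (B(l) = (l + l²)*(2*l) = 2*l*(l + l²))
C(k, K) = -7 + k
-511*((-8 + C(-9, H(-1))) + B(35)) = -511*((-8 + (-7 - 9)) + 2*35²*(1 + 35)) = -511*((-8 - 16) + 2*1225*36) = -511*(-24 + 88200) = -511*88176 = -45057936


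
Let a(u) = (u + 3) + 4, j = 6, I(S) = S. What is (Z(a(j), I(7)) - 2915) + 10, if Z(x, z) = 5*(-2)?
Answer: -2915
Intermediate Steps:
a(u) = 7 + u (a(u) = (3 + u) + 4 = 7 + u)
Z(x, z) = -10
(Z(a(j), I(7)) - 2915) + 10 = (-10 - 2915) + 10 = -2925 + 10 = -2915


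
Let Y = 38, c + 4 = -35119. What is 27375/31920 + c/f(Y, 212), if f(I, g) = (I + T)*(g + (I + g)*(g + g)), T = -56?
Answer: 445475743/508543056 ≈ 0.87598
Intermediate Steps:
c = -35123 (c = -4 - 35119 = -35123)
f(I, g) = (-56 + I)*(g + 2*g*(I + g)) (f(I, g) = (I - 56)*(g + (I + g)*(g + g)) = (-56 + I)*(g + (I + g)*(2*g)) = (-56 + I)*(g + 2*g*(I + g)))
27375/31920 + c/f(Y, 212) = 27375/31920 - 35123*1/(212*(-56 - 112*212 - 111*38 + 2*38² + 2*38*212)) = 27375*(1/31920) - 35123*1/(212*(-56 - 23744 - 4218 + 2*1444 + 16112)) = 1825/2128 - 35123*1/(212*(-56 - 23744 - 4218 + 2888 + 16112)) = 1825/2128 - 35123/(212*(-9018)) = 1825/2128 - 35123/(-1911816) = 1825/2128 - 35123*(-1/1911816) = 1825/2128 + 35123/1911816 = 445475743/508543056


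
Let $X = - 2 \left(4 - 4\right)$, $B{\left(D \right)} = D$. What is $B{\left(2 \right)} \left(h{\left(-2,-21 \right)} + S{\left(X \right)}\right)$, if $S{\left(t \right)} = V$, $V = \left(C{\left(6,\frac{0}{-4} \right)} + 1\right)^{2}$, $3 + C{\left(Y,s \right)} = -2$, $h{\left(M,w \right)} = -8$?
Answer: $16$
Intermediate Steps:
$C{\left(Y,s \right)} = -5$ ($C{\left(Y,s \right)} = -3 - 2 = -5$)
$X = 0$ ($X = \left(-2\right) 0 = 0$)
$V = 16$ ($V = \left(-5 + 1\right)^{2} = \left(-4\right)^{2} = 16$)
$S{\left(t \right)} = 16$
$B{\left(2 \right)} \left(h{\left(-2,-21 \right)} + S{\left(X \right)}\right) = 2 \left(-8 + 16\right) = 2 \cdot 8 = 16$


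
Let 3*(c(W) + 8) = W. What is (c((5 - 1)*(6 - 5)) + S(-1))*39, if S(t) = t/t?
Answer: -221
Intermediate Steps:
S(t) = 1
c(W) = -8 + W/3
(c((5 - 1)*(6 - 5)) + S(-1))*39 = ((-8 + ((5 - 1)*(6 - 5))/3) + 1)*39 = ((-8 + (4*1)/3) + 1)*39 = ((-8 + (1/3)*4) + 1)*39 = ((-8 + 4/3) + 1)*39 = (-20/3 + 1)*39 = -17/3*39 = -221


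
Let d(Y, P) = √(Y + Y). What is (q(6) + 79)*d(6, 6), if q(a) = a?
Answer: 170*√3 ≈ 294.45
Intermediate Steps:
d(Y, P) = √2*√Y (d(Y, P) = √(2*Y) = √2*√Y)
(q(6) + 79)*d(6, 6) = (6 + 79)*(√2*√6) = 85*(2*√3) = 170*√3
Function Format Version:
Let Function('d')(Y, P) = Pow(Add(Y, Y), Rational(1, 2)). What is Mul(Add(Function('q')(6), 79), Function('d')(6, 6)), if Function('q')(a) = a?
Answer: Mul(170, Pow(3, Rational(1, 2))) ≈ 294.45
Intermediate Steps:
Function('d')(Y, P) = Mul(Pow(2, Rational(1, 2)), Pow(Y, Rational(1, 2))) (Function('d')(Y, P) = Pow(Mul(2, Y), Rational(1, 2)) = Mul(Pow(2, Rational(1, 2)), Pow(Y, Rational(1, 2))))
Mul(Add(Function('q')(6), 79), Function('d')(6, 6)) = Mul(Add(6, 79), Mul(Pow(2, Rational(1, 2)), Pow(6, Rational(1, 2)))) = Mul(85, Mul(2, Pow(3, Rational(1, 2)))) = Mul(170, Pow(3, Rational(1, 2)))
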